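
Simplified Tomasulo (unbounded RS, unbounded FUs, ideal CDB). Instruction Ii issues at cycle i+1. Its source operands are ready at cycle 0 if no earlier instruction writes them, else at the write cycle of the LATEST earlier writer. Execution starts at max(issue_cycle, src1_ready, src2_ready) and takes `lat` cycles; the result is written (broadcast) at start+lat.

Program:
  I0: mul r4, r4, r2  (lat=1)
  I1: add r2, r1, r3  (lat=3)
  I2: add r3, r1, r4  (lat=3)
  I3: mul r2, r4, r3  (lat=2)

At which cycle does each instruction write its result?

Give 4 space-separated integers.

Answer: 2 5 6 8

Derivation:
I0 mul r4: issue@1 deps=(None,None) exec_start@1 write@2
I1 add r2: issue@2 deps=(None,None) exec_start@2 write@5
I2 add r3: issue@3 deps=(None,0) exec_start@3 write@6
I3 mul r2: issue@4 deps=(0,2) exec_start@6 write@8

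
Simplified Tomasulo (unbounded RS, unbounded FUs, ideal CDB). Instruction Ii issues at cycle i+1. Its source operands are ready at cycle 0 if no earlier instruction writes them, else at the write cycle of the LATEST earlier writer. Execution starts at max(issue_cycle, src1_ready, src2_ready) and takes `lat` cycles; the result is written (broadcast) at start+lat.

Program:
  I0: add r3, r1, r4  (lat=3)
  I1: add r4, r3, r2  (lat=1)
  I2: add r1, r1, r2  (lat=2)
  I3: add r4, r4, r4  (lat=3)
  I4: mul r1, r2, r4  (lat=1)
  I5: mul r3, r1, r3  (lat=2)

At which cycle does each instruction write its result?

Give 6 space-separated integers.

I0 add r3: issue@1 deps=(None,None) exec_start@1 write@4
I1 add r4: issue@2 deps=(0,None) exec_start@4 write@5
I2 add r1: issue@3 deps=(None,None) exec_start@3 write@5
I3 add r4: issue@4 deps=(1,1) exec_start@5 write@8
I4 mul r1: issue@5 deps=(None,3) exec_start@8 write@9
I5 mul r3: issue@6 deps=(4,0) exec_start@9 write@11

Answer: 4 5 5 8 9 11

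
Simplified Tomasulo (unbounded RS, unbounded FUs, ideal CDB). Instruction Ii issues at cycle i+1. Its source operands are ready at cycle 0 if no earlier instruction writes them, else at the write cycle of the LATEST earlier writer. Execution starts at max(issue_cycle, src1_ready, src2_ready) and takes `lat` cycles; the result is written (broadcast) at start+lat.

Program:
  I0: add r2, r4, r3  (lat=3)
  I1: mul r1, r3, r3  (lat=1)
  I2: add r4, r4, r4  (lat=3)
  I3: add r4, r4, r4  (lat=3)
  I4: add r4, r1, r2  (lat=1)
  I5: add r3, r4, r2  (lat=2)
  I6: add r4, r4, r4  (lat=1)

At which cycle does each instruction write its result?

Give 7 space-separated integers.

I0 add r2: issue@1 deps=(None,None) exec_start@1 write@4
I1 mul r1: issue@2 deps=(None,None) exec_start@2 write@3
I2 add r4: issue@3 deps=(None,None) exec_start@3 write@6
I3 add r4: issue@4 deps=(2,2) exec_start@6 write@9
I4 add r4: issue@5 deps=(1,0) exec_start@5 write@6
I5 add r3: issue@6 deps=(4,0) exec_start@6 write@8
I6 add r4: issue@7 deps=(4,4) exec_start@7 write@8

Answer: 4 3 6 9 6 8 8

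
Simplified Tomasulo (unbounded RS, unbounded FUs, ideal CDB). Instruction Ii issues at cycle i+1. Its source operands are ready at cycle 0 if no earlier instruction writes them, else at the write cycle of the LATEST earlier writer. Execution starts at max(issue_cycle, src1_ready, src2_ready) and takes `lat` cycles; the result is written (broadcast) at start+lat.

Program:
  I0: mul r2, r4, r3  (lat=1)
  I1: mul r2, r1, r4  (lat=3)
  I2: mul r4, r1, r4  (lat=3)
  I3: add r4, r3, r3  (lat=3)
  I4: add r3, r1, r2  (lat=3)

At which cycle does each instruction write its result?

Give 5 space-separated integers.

Answer: 2 5 6 7 8

Derivation:
I0 mul r2: issue@1 deps=(None,None) exec_start@1 write@2
I1 mul r2: issue@2 deps=(None,None) exec_start@2 write@5
I2 mul r4: issue@3 deps=(None,None) exec_start@3 write@6
I3 add r4: issue@4 deps=(None,None) exec_start@4 write@7
I4 add r3: issue@5 deps=(None,1) exec_start@5 write@8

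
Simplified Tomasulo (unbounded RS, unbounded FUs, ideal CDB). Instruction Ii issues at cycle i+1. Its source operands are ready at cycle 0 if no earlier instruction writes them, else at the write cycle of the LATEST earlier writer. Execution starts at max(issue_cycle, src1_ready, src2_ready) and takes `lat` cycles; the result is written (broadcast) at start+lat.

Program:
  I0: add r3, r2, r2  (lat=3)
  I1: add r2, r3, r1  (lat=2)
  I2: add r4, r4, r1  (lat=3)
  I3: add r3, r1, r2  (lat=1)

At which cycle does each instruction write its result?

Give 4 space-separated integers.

Answer: 4 6 6 7

Derivation:
I0 add r3: issue@1 deps=(None,None) exec_start@1 write@4
I1 add r2: issue@2 deps=(0,None) exec_start@4 write@6
I2 add r4: issue@3 deps=(None,None) exec_start@3 write@6
I3 add r3: issue@4 deps=(None,1) exec_start@6 write@7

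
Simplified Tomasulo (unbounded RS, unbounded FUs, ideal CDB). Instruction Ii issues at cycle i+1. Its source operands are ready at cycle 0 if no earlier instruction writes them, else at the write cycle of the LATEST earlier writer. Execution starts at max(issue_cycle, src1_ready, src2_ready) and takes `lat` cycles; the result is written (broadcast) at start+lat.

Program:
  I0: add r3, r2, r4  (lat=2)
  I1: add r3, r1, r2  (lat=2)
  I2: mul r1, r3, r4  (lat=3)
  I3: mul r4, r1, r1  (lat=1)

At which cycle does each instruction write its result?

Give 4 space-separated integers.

Answer: 3 4 7 8

Derivation:
I0 add r3: issue@1 deps=(None,None) exec_start@1 write@3
I1 add r3: issue@2 deps=(None,None) exec_start@2 write@4
I2 mul r1: issue@3 deps=(1,None) exec_start@4 write@7
I3 mul r4: issue@4 deps=(2,2) exec_start@7 write@8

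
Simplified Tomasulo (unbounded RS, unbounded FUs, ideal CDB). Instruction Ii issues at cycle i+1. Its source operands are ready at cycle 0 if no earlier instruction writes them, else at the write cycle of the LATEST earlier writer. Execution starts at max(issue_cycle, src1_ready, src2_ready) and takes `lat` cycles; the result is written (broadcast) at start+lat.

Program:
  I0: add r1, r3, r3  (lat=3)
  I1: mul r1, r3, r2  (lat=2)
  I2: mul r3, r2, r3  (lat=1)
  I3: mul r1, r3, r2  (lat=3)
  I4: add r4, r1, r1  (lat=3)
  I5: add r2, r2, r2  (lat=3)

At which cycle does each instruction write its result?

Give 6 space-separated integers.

I0 add r1: issue@1 deps=(None,None) exec_start@1 write@4
I1 mul r1: issue@2 deps=(None,None) exec_start@2 write@4
I2 mul r3: issue@3 deps=(None,None) exec_start@3 write@4
I3 mul r1: issue@4 deps=(2,None) exec_start@4 write@7
I4 add r4: issue@5 deps=(3,3) exec_start@7 write@10
I5 add r2: issue@6 deps=(None,None) exec_start@6 write@9

Answer: 4 4 4 7 10 9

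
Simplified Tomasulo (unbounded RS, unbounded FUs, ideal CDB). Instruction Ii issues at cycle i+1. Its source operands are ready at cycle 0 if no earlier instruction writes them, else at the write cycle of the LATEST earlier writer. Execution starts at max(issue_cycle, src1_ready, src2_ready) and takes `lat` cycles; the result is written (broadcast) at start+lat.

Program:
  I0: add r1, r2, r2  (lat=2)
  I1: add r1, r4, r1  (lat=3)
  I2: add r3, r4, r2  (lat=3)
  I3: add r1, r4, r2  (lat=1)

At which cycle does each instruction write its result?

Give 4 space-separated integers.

I0 add r1: issue@1 deps=(None,None) exec_start@1 write@3
I1 add r1: issue@2 deps=(None,0) exec_start@3 write@6
I2 add r3: issue@3 deps=(None,None) exec_start@3 write@6
I3 add r1: issue@4 deps=(None,None) exec_start@4 write@5

Answer: 3 6 6 5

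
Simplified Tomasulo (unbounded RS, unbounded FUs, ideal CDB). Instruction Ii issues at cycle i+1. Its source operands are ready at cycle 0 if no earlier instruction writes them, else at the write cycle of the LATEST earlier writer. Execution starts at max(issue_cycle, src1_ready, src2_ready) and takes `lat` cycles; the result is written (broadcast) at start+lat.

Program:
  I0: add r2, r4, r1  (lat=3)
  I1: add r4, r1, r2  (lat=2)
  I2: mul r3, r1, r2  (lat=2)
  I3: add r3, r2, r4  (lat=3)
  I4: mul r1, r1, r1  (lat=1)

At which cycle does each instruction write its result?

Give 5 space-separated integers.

I0 add r2: issue@1 deps=(None,None) exec_start@1 write@4
I1 add r4: issue@2 deps=(None,0) exec_start@4 write@6
I2 mul r3: issue@3 deps=(None,0) exec_start@4 write@6
I3 add r3: issue@4 deps=(0,1) exec_start@6 write@9
I4 mul r1: issue@5 deps=(None,None) exec_start@5 write@6

Answer: 4 6 6 9 6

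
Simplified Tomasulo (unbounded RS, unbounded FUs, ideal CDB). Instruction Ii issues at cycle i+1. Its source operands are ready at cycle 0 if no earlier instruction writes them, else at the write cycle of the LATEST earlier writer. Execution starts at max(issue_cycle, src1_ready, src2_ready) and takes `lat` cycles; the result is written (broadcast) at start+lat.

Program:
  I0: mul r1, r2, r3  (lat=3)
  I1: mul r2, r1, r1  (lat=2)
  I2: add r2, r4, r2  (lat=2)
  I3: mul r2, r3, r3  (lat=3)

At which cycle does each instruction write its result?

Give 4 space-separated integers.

I0 mul r1: issue@1 deps=(None,None) exec_start@1 write@4
I1 mul r2: issue@2 deps=(0,0) exec_start@4 write@6
I2 add r2: issue@3 deps=(None,1) exec_start@6 write@8
I3 mul r2: issue@4 deps=(None,None) exec_start@4 write@7

Answer: 4 6 8 7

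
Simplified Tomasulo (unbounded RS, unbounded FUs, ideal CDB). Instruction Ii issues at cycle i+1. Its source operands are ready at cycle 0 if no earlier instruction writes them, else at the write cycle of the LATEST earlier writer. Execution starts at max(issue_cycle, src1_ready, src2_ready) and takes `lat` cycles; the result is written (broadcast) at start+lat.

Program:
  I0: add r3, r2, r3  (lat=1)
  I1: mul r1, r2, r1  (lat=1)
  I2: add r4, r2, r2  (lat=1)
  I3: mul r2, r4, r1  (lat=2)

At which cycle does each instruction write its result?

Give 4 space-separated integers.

Answer: 2 3 4 6

Derivation:
I0 add r3: issue@1 deps=(None,None) exec_start@1 write@2
I1 mul r1: issue@2 deps=(None,None) exec_start@2 write@3
I2 add r4: issue@3 deps=(None,None) exec_start@3 write@4
I3 mul r2: issue@4 deps=(2,1) exec_start@4 write@6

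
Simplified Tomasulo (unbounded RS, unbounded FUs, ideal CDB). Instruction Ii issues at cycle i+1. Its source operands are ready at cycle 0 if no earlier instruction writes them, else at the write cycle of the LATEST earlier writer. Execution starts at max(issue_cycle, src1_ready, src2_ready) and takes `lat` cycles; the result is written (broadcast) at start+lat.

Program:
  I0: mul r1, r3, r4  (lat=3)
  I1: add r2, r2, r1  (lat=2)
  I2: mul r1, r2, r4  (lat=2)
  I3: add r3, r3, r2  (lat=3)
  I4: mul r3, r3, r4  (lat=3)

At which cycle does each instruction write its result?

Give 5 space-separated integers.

I0 mul r1: issue@1 deps=(None,None) exec_start@1 write@4
I1 add r2: issue@2 deps=(None,0) exec_start@4 write@6
I2 mul r1: issue@3 deps=(1,None) exec_start@6 write@8
I3 add r3: issue@4 deps=(None,1) exec_start@6 write@9
I4 mul r3: issue@5 deps=(3,None) exec_start@9 write@12

Answer: 4 6 8 9 12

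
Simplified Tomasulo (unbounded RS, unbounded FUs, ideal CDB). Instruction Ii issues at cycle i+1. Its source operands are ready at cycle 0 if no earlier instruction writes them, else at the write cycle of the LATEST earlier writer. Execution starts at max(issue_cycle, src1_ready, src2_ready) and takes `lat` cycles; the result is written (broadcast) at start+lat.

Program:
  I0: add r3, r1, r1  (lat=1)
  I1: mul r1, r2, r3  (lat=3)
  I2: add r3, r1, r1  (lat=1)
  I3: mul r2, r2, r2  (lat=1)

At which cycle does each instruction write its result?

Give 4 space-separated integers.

Answer: 2 5 6 5

Derivation:
I0 add r3: issue@1 deps=(None,None) exec_start@1 write@2
I1 mul r1: issue@2 deps=(None,0) exec_start@2 write@5
I2 add r3: issue@3 deps=(1,1) exec_start@5 write@6
I3 mul r2: issue@4 deps=(None,None) exec_start@4 write@5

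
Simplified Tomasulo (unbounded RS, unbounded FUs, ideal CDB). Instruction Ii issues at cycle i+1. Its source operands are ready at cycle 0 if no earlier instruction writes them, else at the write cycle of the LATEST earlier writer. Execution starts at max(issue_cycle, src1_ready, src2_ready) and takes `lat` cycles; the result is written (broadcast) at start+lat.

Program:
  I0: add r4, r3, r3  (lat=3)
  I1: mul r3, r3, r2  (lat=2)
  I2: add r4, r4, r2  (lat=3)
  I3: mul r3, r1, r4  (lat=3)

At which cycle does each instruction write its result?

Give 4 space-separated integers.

Answer: 4 4 7 10

Derivation:
I0 add r4: issue@1 deps=(None,None) exec_start@1 write@4
I1 mul r3: issue@2 deps=(None,None) exec_start@2 write@4
I2 add r4: issue@3 deps=(0,None) exec_start@4 write@7
I3 mul r3: issue@4 deps=(None,2) exec_start@7 write@10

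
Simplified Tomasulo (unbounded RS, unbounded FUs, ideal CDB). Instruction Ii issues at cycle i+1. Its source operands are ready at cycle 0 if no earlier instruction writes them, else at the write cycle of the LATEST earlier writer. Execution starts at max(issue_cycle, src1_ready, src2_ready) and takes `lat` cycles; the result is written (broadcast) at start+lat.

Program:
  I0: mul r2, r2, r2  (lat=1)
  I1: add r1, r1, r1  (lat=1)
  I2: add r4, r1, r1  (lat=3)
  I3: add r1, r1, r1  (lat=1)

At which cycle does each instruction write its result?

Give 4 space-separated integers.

Answer: 2 3 6 5

Derivation:
I0 mul r2: issue@1 deps=(None,None) exec_start@1 write@2
I1 add r1: issue@2 deps=(None,None) exec_start@2 write@3
I2 add r4: issue@3 deps=(1,1) exec_start@3 write@6
I3 add r1: issue@4 deps=(1,1) exec_start@4 write@5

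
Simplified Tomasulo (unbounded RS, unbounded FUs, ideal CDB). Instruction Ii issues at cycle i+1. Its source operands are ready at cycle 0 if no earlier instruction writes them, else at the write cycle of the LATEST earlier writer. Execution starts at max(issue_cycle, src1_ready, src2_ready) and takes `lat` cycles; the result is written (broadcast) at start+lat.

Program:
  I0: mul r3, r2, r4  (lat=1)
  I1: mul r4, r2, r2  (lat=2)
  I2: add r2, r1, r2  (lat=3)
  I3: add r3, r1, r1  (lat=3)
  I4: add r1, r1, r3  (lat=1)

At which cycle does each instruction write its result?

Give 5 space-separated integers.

I0 mul r3: issue@1 deps=(None,None) exec_start@1 write@2
I1 mul r4: issue@2 deps=(None,None) exec_start@2 write@4
I2 add r2: issue@3 deps=(None,None) exec_start@3 write@6
I3 add r3: issue@4 deps=(None,None) exec_start@4 write@7
I4 add r1: issue@5 deps=(None,3) exec_start@7 write@8

Answer: 2 4 6 7 8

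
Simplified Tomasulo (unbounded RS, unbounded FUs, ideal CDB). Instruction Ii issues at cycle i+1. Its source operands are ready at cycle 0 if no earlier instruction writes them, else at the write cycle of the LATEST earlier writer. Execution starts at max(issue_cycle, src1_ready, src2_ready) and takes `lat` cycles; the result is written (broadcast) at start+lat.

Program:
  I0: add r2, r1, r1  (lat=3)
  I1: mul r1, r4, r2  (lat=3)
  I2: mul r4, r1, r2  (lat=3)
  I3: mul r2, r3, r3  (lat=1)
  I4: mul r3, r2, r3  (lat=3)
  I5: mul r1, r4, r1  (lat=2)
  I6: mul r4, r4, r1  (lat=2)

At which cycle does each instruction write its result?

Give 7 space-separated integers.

Answer: 4 7 10 5 8 12 14

Derivation:
I0 add r2: issue@1 deps=(None,None) exec_start@1 write@4
I1 mul r1: issue@2 deps=(None,0) exec_start@4 write@7
I2 mul r4: issue@3 deps=(1,0) exec_start@7 write@10
I3 mul r2: issue@4 deps=(None,None) exec_start@4 write@5
I4 mul r3: issue@5 deps=(3,None) exec_start@5 write@8
I5 mul r1: issue@6 deps=(2,1) exec_start@10 write@12
I6 mul r4: issue@7 deps=(2,5) exec_start@12 write@14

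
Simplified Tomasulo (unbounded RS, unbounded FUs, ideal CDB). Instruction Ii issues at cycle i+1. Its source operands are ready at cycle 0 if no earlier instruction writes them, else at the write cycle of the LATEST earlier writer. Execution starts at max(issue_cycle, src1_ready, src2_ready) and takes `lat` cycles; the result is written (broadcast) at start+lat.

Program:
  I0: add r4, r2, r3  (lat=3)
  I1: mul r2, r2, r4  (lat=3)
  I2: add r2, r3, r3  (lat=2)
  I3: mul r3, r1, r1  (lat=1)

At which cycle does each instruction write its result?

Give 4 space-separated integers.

Answer: 4 7 5 5

Derivation:
I0 add r4: issue@1 deps=(None,None) exec_start@1 write@4
I1 mul r2: issue@2 deps=(None,0) exec_start@4 write@7
I2 add r2: issue@3 deps=(None,None) exec_start@3 write@5
I3 mul r3: issue@4 deps=(None,None) exec_start@4 write@5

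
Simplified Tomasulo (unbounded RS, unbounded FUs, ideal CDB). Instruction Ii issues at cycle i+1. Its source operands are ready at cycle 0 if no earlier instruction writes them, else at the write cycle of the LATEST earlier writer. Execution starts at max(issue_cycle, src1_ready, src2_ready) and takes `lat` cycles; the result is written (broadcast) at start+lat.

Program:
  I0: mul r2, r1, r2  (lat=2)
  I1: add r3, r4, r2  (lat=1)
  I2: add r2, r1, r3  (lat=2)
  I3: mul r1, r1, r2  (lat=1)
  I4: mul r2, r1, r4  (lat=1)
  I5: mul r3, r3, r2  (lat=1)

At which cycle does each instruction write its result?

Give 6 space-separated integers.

I0 mul r2: issue@1 deps=(None,None) exec_start@1 write@3
I1 add r3: issue@2 deps=(None,0) exec_start@3 write@4
I2 add r2: issue@3 deps=(None,1) exec_start@4 write@6
I3 mul r1: issue@4 deps=(None,2) exec_start@6 write@7
I4 mul r2: issue@5 deps=(3,None) exec_start@7 write@8
I5 mul r3: issue@6 deps=(1,4) exec_start@8 write@9

Answer: 3 4 6 7 8 9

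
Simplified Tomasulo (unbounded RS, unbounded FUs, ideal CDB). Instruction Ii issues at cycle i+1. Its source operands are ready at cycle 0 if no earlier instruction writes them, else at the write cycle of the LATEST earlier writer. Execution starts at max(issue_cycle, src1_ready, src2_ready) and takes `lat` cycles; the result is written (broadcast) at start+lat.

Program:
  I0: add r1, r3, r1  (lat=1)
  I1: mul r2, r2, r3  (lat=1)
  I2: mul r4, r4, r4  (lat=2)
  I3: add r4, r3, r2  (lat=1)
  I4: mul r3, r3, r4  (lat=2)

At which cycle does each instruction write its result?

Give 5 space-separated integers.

Answer: 2 3 5 5 7

Derivation:
I0 add r1: issue@1 deps=(None,None) exec_start@1 write@2
I1 mul r2: issue@2 deps=(None,None) exec_start@2 write@3
I2 mul r4: issue@3 deps=(None,None) exec_start@3 write@5
I3 add r4: issue@4 deps=(None,1) exec_start@4 write@5
I4 mul r3: issue@5 deps=(None,3) exec_start@5 write@7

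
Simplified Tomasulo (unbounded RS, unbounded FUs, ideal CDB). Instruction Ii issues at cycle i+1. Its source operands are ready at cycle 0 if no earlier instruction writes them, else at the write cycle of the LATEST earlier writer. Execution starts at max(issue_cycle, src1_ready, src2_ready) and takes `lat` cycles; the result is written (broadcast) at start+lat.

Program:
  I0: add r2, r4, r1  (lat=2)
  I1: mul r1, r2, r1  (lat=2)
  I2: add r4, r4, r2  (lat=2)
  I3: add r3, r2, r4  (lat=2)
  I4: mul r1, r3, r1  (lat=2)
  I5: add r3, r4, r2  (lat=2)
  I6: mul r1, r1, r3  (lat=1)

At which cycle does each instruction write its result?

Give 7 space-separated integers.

I0 add r2: issue@1 deps=(None,None) exec_start@1 write@3
I1 mul r1: issue@2 deps=(0,None) exec_start@3 write@5
I2 add r4: issue@3 deps=(None,0) exec_start@3 write@5
I3 add r3: issue@4 deps=(0,2) exec_start@5 write@7
I4 mul r1: issue@5 deps=(3,1) exec_start@7 write@9
I5 add r3: issue@6 deps=(2,0) exec_start@6 write@8
I6 mul r1: issue@7 deps=(4,5) exec_start@9 write@10

Answer: 3 5 5 7 9 8 10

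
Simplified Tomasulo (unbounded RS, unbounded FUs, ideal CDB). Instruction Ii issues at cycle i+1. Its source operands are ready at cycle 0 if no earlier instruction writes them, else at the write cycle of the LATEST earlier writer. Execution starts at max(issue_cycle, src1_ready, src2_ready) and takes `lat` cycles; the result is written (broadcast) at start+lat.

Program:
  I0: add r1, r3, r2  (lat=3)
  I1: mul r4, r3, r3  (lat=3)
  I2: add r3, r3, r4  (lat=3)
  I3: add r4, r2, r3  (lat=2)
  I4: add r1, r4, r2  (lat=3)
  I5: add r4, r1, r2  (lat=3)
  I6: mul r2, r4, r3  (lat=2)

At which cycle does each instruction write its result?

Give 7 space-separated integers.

I0 add r1: issue@1 deps=(None,None) exec_start@1 write@4
I1 mul r4: issue@2 deps=(None,None) exec_start@2 write@5
I2 add r3: issue@3 deps=(None,1) exec_start@5 write@8
I3 add r4: issue@4 deps=(None,2) exec_start@8 write@10
I4 add r1: issue@5 deps=(3,None) exec_start@10 write@13
I5 add r4: issue@6 deps=(4,None) exec_start@13 write@16
I6 mul r2: issue@7 deps=(5,2) exec_start@16 write@18

Answer: 4 5 8 10 13 16 18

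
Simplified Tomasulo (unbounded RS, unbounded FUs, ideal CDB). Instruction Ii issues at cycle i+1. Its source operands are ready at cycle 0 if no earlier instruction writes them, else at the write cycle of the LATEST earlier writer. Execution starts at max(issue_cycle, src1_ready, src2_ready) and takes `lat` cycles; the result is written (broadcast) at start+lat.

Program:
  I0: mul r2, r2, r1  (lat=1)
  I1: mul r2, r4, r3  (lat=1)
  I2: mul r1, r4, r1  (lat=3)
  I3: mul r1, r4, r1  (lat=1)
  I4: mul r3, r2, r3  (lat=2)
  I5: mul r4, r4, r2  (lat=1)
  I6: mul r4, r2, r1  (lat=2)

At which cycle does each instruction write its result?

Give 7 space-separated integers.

Answer: 2 3 6 7 7 7 9

Derivation:
I0 mul r2: issue@1 deps=(None,None) exec_start@1 write@2
I1 mul r2: issue@2 deps=(None,None) exec_start@2 write@3
I2 mul r1: issue@3 deps=(None,None) exec_start@3 write@6
I3 mul r1: issue@4 deps=(None,2) exec_start@6 write@7
I4 mul r3: issue@5 deps=(1,None) exec_start@5 write@7
I5 mul r4: issue@6 deps=(None,1) exec_start@6 write@7
I6 mul r4: issue@7 deps=(1,3) exec_start@7 write@9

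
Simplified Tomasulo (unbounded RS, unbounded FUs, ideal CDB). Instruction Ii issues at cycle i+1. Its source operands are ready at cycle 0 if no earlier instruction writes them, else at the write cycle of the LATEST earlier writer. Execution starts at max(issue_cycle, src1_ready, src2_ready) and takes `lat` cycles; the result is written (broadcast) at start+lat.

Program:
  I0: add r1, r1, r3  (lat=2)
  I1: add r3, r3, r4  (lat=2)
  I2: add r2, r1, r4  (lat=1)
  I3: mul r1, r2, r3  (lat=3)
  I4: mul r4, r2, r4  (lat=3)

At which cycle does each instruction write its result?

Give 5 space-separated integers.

I0 add r1: issue@1 deps=(None,None) exec_start@1 write@3
I1 add r3: issue@2 deps=(None,None) exec_start@2 write@4
I2 add r2: issue@3 deps=(0,None) exec_start@3 write@4
I3 mul r1: issue@4 deps=(2,1) exec_start@4 write@7
I4 mul r4: issue@5 deps=(2,None) exec_start@5 write@8

Answer: 3 4 4 7 8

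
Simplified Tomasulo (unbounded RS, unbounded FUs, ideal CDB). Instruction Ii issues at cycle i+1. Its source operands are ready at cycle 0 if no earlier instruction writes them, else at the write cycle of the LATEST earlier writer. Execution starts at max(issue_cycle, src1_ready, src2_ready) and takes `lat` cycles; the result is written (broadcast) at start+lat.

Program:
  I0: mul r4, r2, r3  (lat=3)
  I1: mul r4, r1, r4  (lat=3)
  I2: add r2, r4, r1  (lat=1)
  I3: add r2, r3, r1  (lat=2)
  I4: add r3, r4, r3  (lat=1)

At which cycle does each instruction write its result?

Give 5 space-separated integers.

Answer: 4 7 8 6 8

Derivation:
I0 mul r4: issue@1 deps=(None,None) exec_start@1 write@4
I1 mul r4: issue@2 deps=(None,0) exec_start@4 write@7
I2 add r2: issue@3 deps=(1,None) exec_start@7 write@8
I3 add r2: issue@4 deps=(None,None) exec_start@4 write@6
I4 add r3: issue@5 deps=(1,None) exec_start@7 write@8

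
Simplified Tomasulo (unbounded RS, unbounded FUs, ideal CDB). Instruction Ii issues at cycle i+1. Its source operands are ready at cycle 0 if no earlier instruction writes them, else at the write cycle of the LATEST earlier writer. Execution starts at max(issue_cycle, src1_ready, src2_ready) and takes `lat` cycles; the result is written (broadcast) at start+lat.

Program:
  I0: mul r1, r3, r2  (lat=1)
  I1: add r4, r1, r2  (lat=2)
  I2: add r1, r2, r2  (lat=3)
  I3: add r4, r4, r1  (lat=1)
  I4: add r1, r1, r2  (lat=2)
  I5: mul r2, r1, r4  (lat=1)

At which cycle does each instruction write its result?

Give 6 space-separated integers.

Answer: 2 4 6 7 8 9

Derivation:
I0 mul r1: issue@1 deps=(None,None) exec_start@1 write@2
I1 add r4: issue@2 deps=(0,None) exec_start@2 write@4
I2 add r1: issue@3 deps=(None,None) exec_start@3 write@6
I3 add r4: issue@4 deps=(1,2) exec_start@6 write@7
I4 add r1: issue@5 deps=(2,None) exec_start@6 write@8
I5 mul r2: issue@6 deps=(4,3) exec_start@8 write@9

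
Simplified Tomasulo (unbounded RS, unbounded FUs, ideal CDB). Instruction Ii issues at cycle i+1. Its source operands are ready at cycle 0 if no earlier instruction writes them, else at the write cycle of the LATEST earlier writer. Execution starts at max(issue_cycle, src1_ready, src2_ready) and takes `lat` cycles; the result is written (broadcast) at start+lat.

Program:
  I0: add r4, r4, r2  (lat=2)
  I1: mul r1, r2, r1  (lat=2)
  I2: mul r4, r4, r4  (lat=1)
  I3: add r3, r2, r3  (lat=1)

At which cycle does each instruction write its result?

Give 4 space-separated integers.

Answer: 3 4 4 5

Derivation:
I0 add r4: issue@1 deps=(None,None) exec_start@1 write@3
I1 mul r1: issue@2 deps=(None,None) exec_start@2 write@4
I2 mul r4: issue@3 deps=(0,0) exec_start@3 write@4
I3 add r3: issue@4 deps=(None,None) exec_start@4 write@5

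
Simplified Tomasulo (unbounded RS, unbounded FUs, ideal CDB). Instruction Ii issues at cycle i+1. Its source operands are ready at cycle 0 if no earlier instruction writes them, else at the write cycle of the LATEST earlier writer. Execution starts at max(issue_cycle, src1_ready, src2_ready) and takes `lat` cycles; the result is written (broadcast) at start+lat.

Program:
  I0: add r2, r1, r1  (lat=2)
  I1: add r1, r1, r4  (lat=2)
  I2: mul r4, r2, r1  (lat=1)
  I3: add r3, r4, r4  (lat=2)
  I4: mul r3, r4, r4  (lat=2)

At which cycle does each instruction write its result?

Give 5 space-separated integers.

Answer: 3 4 5 7 7

Derivation:
I0 add r2: issue@1 deps=(None,None) exec_start@1 write@3
I1 add r1: issue@2 deps=(None,None) exec_start@2 write@4
I2 mul r4: issue@3 deps=(0,1) exec_start@4 write@5
I3 add r3: issue@4 deps=(2,2) exec_start@5 write@7
I4 mul r3: issue@5 deps=(2,2) exec_start@5 write@7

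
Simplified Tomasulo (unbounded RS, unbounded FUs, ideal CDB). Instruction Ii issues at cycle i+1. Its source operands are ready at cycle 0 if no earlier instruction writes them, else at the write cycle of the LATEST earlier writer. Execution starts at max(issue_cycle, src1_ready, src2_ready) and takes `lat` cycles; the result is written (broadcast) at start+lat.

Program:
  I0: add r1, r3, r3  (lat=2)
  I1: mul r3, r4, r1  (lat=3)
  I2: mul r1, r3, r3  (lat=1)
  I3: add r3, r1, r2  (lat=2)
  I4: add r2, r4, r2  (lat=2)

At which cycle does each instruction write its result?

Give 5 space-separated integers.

I0 add r1: issue@1 deps=(None,None) exec_start@1 write@3
I1 mul r3: issue@2 deps=(None,0) exec_start@3 write@6
I2 mul r1: issue@3 deps=(1,1) exec_start@6 write@7
I3 add r3: issue@4 deps=(2,None) exec_start@7 write@9
I4 add r2: issue@5 deps=(None,None) exec_start@5 write@7

Answer: 3 6 7 9 7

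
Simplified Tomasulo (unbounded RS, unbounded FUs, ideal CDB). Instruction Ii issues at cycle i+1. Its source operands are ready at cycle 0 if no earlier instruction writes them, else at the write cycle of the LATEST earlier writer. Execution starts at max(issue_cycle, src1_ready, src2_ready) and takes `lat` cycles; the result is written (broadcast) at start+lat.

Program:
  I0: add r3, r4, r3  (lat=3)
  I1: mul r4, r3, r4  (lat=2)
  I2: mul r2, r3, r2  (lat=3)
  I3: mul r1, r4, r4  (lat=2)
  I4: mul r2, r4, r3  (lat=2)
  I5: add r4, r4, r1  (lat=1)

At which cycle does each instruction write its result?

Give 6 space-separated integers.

Answer: 4 6 7 8 8 9

Derivation:
I0 add r3: issue@1 deps=(None,None) exec_start@1 write@4
I1 mul r4: issue@2 deps=(0,None) exec_start@4 write@6
I2 mul r2: issue@3 deps=(0,None) exec_start@4 write@7
I3 mul r1: issue@4 deps=(1,1) exec_start@6 write@8
I4 mul r2: issue@5 deps=(1,0) exec_start@6 write@8
I5 add r4: issue@6 deps=(1,3) exec_start@8 write@9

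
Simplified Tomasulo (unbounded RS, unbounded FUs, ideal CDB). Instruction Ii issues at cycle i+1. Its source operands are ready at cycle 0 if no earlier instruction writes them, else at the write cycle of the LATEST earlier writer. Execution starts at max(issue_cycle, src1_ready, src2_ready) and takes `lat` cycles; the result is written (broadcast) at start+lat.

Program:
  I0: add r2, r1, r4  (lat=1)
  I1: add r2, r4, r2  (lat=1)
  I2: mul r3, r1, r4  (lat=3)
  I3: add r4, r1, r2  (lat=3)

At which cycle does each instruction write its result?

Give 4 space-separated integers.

Answer: 2 3 6 7

Derivation:
I0 add r2: issue@1 deps=(None,None) exec_start@1 write@2
I1 add r2: issue@2 deps=(None,0) exec_start@2 write@3
I2 mul r3: issue@3 deps=(None,None) exec_start@3 write@6
I3 add r4: issue@4 deps=(None,1) exec_start@4 write@7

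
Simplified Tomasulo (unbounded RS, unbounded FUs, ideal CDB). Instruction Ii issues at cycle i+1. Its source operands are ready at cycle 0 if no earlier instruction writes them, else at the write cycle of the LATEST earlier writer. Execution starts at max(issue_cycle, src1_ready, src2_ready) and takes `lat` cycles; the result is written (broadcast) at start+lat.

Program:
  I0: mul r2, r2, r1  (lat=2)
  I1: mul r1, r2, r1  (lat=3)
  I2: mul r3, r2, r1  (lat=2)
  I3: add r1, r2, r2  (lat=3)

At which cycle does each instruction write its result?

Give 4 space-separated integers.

I0 mul r2: issue@1 deps=(None,None) exec_start@1 write@3
I1 mul r1: issue@2 deps=(0,None) exec_start@3 write@6
I2 mul r3: issue@3 deps=(0,1) exec_start@6 write@8
I3 add r1: issue@4 deps=(0,0) exec_start@4 write@7

Answer: 3 6 8 7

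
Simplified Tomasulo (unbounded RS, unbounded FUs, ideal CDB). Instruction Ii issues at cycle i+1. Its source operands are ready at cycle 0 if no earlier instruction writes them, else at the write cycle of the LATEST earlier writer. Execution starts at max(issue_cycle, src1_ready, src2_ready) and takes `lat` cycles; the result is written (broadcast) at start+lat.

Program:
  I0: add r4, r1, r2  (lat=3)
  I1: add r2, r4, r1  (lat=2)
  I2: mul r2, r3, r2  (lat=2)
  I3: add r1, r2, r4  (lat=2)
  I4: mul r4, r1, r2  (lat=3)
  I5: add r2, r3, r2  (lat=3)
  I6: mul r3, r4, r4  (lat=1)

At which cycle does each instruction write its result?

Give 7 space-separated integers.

I0 add r4: issue@1 deps=(None,None) exec_start@1 write@4
I1 add r2: issue@2 deps=(0,None) exec_start@4 write@6
I2 mul r2: issue@3 deps=(None,1) exec_start@6 write@8
I3 add r1: issue@4 deps=(2,0) exec_start@8 write@10
I4 mul r4: issue@5 deps=(3,2) exec_start@10 write@13
I5 add r2: issue@6 deps=(None,2) exec_start@8 write@11
I6 mul r3: issue@7 deps=(4,4) exec_start@13 write@14

Answer: 4 6 8 10 13 11 14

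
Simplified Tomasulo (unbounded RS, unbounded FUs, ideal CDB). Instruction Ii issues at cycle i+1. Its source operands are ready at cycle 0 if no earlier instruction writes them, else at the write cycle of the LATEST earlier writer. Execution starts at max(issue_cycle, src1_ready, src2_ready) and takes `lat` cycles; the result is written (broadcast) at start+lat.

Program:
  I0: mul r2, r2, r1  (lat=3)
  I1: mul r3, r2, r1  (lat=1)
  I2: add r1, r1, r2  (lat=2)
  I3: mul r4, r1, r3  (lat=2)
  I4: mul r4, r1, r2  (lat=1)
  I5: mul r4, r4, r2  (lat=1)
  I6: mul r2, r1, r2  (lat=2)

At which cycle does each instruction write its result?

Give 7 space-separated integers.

I0 mul r2: issue@1 deps=(None,None) exec_start@1 write@4
I1 mul r3: issue@2 deps=(0,None) exec_start@4 write@5
I2 add r1: issue@3 deps=(None,0) exec_start@4 write@6
I3 mul r4: issue@4 deps=(2,1) exec_start@6 write@8
I4 mul r4: issue@5 deps=(2,0) exec_start@6 write@7
I5 mul r4: issue@6 deps=(4,0) exec_start@7 write@8
I6 mul r2: issue@7 deps=(2,0) exec_start@7 write@9

Answer: 4 5 6 8 7 8 9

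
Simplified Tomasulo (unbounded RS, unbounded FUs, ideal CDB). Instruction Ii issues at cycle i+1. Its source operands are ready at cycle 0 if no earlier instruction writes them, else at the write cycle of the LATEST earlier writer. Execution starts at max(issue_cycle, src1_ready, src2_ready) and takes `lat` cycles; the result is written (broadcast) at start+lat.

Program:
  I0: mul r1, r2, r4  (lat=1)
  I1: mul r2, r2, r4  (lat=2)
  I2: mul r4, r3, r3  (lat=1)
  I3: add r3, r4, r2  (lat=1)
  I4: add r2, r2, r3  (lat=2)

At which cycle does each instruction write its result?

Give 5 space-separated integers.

Answer: 2 4 4 5 7

Derivation:
I0 mul r1: issue@1 deps=(None,None) exec_start@1 write@2
I1 mul r2: issue@2 deps=(None,None) exec_start@2 write@4
I2 mul r4: issue@3 deps=(None,None) exec_start@3 write@4
I3 add r3: issue@4 deps=(2,1) exec_start@4 write@5
I4 add r2: issue@5 deps=(1,3) exec_start@5 write@7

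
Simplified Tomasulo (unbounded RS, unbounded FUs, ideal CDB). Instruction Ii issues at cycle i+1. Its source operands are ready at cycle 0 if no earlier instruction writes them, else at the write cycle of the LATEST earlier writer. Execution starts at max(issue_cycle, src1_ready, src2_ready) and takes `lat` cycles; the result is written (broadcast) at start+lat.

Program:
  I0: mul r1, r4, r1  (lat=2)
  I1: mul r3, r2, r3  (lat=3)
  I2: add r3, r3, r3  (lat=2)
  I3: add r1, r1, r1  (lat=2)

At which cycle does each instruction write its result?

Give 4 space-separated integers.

I0 mul r1: issue@1 deps=(None,None) exec_start@1 write@3
I1 mul r3: issue@2 deps=(None,None) exec_start@2 write@5
I2 add r3: issue@3 deps=(1,1) exec_start@5 write@7
I3 add r1: issue@4 deps=(0,0) exec_start@4 write@6

Answer: 3 5 7 6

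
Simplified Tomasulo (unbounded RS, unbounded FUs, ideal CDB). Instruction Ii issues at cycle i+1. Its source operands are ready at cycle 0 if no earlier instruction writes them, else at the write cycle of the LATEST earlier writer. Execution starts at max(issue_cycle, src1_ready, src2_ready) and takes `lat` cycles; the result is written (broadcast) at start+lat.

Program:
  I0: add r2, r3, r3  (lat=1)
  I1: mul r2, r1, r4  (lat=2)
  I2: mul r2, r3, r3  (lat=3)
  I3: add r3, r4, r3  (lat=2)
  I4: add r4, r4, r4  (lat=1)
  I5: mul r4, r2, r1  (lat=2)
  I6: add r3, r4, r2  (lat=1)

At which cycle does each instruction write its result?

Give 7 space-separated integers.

Answer: 2 4 6 6 6 8 9

Derivation:
I0 add r2: issue@1 deps=(None,None) exec_start@1 write@2
I1 mul r2: issue@2 deps=(None,None) exec_start@2 write@4
I2 mul r2: issue@3 deps=(None,None) exec_start@3 write@6
I3 add r3: issue@4 deps=(None,None) exec_start@4 write@6
I4 add r4: issue@5 deps=(None,None) exec_start@5 write@6
I5 mul r4: issue@6 deps=(2,None) exec_start@6 write@8
I6 add r3: issue@7 deps=(5,2) exec_start@8 write@9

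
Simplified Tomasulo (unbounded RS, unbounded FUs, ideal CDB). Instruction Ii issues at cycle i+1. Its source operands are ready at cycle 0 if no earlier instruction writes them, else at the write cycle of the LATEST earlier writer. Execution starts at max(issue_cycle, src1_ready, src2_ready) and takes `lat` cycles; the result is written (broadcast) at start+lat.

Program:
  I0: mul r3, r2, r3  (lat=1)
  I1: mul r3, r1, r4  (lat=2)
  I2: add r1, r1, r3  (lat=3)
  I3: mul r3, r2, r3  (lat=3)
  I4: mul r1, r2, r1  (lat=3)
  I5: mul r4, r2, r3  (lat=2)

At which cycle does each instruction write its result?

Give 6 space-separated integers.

Answer: 2 4 7 7 10 9

Derivation:
I0 mul r3: issue@1 deps=(None,None) exec_start@1 write@2
I1 mul r3: issue@2 deps=(None,None) exec_start@2 write@4
I2 add r1: issue@3 deps=(None,1) exec_start@4 write@7
I3 mul r3: issue@4 deps=(None,1) exec_start@4 write@7
I4 mul r1: issue@5 deps=(None,2) exec_start@7 write@10
I5 mul r4: issue@6 deps=(None,3) exec_start@7 write@9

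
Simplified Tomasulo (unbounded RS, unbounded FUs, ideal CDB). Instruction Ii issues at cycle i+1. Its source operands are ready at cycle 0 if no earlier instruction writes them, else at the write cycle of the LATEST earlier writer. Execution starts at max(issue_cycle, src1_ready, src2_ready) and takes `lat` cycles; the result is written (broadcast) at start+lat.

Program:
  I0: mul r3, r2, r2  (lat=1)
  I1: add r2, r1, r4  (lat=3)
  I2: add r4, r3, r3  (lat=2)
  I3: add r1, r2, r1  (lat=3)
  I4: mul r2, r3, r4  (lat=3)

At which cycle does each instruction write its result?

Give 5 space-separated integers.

I0 mul r3: issue@1 deps=(None,None) exec_start@1 write@2
I1 add r2: issue@2 deps=(None,None) exec_start@2 write@5
I2 add r4: issue@3 deps=(0,0) exec_start@3 write@5
I3 add r1: issue@4 deps=(1,None) exec_start@5 write@8
I4 mul r2: issue@5 deps=(0,2) exec_start@5 write@8

Answer: 2 5 5 8 8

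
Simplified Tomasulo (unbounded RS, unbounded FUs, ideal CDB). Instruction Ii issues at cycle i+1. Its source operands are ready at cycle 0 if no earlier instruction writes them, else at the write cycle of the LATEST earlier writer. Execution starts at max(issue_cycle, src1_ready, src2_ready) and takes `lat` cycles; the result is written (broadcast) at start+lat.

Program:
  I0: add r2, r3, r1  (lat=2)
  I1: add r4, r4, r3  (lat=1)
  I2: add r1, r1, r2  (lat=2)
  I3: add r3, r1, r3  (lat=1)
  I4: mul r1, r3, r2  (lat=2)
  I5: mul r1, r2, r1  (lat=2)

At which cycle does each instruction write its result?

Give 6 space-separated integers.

Answer: 3 3 5 6 8 10

Derivation:
I0 add r2: issue@1 deps=(None,None) exec_start@1 write@3
I1 add r4: issue@2 deps=(None,None) exec_start@2 write@3
I2 add r1: issue@3 deps=(None,0) exec_start@3 write@5
I3 add r3: issue@4 deps=(2,None) exec_start@5 write@6
I4 mul r1: issue@5 deps=(3,0) exec_start@6 write@8
I5 mul r1: issue@6 deps=(0,4) exec_start@8 write@10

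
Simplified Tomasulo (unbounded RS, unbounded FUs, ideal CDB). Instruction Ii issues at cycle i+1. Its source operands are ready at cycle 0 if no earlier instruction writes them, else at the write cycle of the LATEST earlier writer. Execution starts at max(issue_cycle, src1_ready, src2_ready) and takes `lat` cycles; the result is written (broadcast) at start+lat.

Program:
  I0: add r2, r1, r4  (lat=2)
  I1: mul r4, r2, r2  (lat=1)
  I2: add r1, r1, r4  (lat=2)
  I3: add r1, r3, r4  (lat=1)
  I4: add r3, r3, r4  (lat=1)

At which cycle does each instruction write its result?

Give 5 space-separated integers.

Answer: 3 4 6 5 6

Derivation:
I0 add r2: issue@1 deps=(None,None) exec_start@1 write@3
I1 mul r4: issue@2 deps=(0,0) exec_start@3 write@4
I2 add r1: issue@3 deps=(None,1) exec_start@4 write@6
I3 add r1: issue@4 deps=(None,1) exec_start@4 write@5
I4 add r3: issue@5 deps=(None,1) exec_start@5 write@6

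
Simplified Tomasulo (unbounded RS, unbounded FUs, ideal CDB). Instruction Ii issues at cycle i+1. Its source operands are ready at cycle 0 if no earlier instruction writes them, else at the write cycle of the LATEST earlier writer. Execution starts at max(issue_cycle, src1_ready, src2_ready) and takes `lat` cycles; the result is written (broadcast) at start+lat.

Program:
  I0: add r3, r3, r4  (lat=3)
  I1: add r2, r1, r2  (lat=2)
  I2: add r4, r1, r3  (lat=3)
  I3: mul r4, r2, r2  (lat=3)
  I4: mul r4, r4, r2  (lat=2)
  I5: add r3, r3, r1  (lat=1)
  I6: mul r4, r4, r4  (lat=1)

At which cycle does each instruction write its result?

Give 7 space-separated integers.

Answer: 4 4 7 7 9 7 10

Derivation:
I0 add r3: issue@1 deps=(None,None) exec_start@1 write@4
I1 add r2: issue@2 deps=(None,None) exec_start@2 write@4
I2 add r4: issue@3 deps=(None,0) exec_start@4 write@7
I3 mul r4: issue@4 deps=(1,1) exec_start@4 write@7
I4 mul r4: issue@5 deps=(3,1) exec_start@7 write@9
I5 add r3: issue@6 deps=(0,None) exec_start@6 write@7
I6 mul r4: issue@7 deps=(4,4) exec_start@9 write@10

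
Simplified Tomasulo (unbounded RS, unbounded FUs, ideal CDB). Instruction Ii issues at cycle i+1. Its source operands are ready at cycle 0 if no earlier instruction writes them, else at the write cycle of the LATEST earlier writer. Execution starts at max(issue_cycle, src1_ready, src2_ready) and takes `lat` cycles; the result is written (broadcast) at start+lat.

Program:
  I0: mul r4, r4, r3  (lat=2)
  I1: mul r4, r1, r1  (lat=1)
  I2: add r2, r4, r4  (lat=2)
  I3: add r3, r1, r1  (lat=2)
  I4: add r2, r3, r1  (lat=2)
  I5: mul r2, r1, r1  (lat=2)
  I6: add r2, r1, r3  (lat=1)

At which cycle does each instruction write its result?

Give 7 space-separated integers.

Answer: 3 3 5 6 8 8 8

Derivation:
I0 mul r4: issue@1 deps=(None,None) exec_start@1 write@3
I1 mul r4: issue@2 deps=(None,None) exec_start@2 write@3
I2 add r2: issue@3 deps=(1,1) exec_start@3 write@5
I3 add r3: issue@4 deps=(None,None) exec_start@4 write@6
I4 add r2: issue@5 deps=(3,None) exec_start@6 write@8
I5 mul r2: issue@6 deps=(None,None) exec_start@6 write@8
I6 add r2: issue@7 deps=(None,3) exec_start@7 write@8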